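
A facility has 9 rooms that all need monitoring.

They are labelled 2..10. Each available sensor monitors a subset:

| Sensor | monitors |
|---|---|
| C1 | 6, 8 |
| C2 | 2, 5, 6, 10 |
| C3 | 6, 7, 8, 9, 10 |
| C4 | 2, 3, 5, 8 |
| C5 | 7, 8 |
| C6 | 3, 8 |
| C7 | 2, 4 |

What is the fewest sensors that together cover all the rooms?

C3 and C4 and C7 together: C3 ∪ C4 ∪ C7 = {2, 3, 4, 5, 6, 7, 8, 9, 10} — every room is covered.
Only C7 contains 4, so C7 is forced; the remaining 7 rooms need at least 2 more sensors (each remaining sensor adds at most 5) — so at least 3 sensors are needed, and 3 is optimal.

3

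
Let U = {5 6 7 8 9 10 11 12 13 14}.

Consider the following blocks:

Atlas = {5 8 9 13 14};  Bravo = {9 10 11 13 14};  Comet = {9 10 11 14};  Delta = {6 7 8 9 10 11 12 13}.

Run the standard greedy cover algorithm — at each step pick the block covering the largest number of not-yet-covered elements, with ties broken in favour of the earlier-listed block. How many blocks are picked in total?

2

Greedy: pick Delta (covers 8 new) → pick Atlas (covers 2 new). Total picks: 2.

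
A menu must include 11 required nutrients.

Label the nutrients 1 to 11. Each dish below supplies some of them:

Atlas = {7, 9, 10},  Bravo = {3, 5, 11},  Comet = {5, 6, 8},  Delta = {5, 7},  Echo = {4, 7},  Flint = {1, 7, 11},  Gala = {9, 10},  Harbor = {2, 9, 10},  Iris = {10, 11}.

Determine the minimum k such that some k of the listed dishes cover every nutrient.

Bravo and Comet and Echo and Flint and Harbor together: Bravo ∪ Comet ∪ Echo ∪ Flint ∪ Harbor = {1, 2, 3, 4, 5, 6, 7, 8, 9, 10, 11} — every nutrient is covered.
No 4 of the 9 dishes cover everything (all 126 combinations miss at least one nutrient), so 5 is optimal.

5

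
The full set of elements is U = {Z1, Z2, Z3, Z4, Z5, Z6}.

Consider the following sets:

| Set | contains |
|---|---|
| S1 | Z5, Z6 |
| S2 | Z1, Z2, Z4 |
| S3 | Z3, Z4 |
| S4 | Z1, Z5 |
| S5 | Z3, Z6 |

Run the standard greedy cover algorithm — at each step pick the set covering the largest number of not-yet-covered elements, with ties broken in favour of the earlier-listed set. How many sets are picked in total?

3

Greedy: pick S2 (covers 3 new) → pick S1 (covers 2 new) → pick S3 (covers 1 new). Total picks: 3.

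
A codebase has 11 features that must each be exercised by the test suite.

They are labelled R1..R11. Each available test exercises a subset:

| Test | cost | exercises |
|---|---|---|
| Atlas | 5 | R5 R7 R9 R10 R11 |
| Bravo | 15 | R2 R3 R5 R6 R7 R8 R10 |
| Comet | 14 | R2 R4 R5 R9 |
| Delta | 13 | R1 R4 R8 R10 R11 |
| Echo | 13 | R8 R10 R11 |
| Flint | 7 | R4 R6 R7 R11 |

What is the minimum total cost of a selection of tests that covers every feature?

33

Atlas, Bravo, Delta together cover every feature (Atlas ∪ Bravo ∪ Delta = {R1, R2, R3, R4, R5, R6, R7, R8, R9, R10, R11}); total cost 5 + 15 + 13 = 33.
The greedy pick Atlas, Flint, Bravo, Delta costs 40; no covering selection beats 33.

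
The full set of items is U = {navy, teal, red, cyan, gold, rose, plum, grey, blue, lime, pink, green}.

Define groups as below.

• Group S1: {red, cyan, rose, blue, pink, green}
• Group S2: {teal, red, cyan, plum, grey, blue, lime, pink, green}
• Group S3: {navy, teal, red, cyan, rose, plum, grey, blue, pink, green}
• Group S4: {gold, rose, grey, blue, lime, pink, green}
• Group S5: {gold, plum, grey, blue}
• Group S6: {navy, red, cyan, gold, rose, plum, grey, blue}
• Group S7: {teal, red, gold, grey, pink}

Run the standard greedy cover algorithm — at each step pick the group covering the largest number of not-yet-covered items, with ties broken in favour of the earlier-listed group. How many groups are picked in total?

2

Greedy: pick S3 (covers 10 new) → pick S4 (covers 2 new). Total picks: 2.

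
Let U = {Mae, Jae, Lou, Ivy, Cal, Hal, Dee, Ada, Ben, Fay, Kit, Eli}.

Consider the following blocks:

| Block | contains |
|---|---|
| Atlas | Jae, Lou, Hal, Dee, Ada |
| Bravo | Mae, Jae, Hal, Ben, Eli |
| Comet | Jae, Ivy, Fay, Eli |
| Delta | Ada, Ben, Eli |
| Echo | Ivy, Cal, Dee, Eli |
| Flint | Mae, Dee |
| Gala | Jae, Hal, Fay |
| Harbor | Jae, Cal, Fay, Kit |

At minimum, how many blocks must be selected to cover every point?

Take {Atlas, Bravo, Comet, Harbor}. Their union is {Mae, Jae, Lou, Ivy, Cal, Hal, Dee, Ada, Ben, Fay, Kit, Eli}, which is all 12 points.
Only Atlas contains Lou, so Atlas is forced; the remaining 7 points need at least 3 more blocks (each remaining block adds at most 3) — so at least 4 blocks are needed, and 4 is optimal.

4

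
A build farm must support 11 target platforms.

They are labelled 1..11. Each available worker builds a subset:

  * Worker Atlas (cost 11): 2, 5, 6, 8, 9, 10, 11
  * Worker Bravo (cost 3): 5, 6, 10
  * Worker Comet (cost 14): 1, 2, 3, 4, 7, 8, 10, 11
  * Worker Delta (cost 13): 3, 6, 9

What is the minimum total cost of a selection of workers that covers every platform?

25

Atlas, Comet together cover every platform (Atlas ∪ Comet = {1, 2, 3, 4, 5, 6, 7, 8, 9, 10, 11}); total cost 11 + 14 = 25.
The greedy pick Bravo, Comet, Atlas costs 28; no covering selection beats 25.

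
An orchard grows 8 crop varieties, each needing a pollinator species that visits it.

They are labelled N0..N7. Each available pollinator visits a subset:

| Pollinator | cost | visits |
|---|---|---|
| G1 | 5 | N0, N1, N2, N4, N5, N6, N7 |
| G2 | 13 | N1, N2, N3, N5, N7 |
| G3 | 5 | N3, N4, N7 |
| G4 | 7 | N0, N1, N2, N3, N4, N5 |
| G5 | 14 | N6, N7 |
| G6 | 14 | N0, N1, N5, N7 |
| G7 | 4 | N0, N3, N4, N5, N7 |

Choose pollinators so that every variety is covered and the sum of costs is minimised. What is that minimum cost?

G1, G7 together cover every variety (G1 ∪ G7 = {N0, N1, N2, N3, N4, N5, N6, N7}); total cost 5 + 4 = 9.
No covering selection has total cost below 9.

9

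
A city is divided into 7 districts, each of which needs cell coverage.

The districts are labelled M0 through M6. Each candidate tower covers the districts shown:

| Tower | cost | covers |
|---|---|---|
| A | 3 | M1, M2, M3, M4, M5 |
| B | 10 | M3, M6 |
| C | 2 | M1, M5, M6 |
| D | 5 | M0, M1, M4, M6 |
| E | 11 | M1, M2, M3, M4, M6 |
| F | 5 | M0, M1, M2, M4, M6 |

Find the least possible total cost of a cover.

8

A, F together cover every district (A ∪ F = {M0, M1, M2, M3, M4, M5, M6}); total cost 3 + 5 = 8.
The greedy pick A, C, D costs 10; no covering selection beats 8.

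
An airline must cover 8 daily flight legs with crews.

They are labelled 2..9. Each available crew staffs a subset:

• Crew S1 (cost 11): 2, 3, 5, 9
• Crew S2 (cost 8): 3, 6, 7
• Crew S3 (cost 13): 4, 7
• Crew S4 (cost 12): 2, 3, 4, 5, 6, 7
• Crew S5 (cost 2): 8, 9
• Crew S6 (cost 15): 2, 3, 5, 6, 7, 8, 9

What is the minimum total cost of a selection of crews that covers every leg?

14

S4, S5 together cover every leg (S4 ∪ S5 = {2, 3, 4, 5, 6, 7, 8, 9}); total cost 12 + 2 = 14.
No covering selection has total cost below 14.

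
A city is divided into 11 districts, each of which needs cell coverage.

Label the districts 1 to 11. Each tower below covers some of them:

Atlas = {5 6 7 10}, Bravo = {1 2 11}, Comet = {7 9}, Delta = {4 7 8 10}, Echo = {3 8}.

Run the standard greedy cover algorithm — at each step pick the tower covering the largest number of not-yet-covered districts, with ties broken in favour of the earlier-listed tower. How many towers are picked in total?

Greedy: pick Atlas (covers 4 new) → pick Bravo (covers 3 new) → pick Delta (covers 2 new) → pick Comet (covers 1 new) → pick Echo (covers 1 new). Total picks: 5.

5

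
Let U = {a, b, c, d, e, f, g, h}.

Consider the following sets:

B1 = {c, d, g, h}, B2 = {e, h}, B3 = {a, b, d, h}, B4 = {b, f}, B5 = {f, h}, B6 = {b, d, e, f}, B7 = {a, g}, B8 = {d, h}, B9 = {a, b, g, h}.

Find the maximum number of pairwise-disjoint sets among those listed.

3

B2, B4, B7 are pairwise disjoint (B2={e,h}; B4={b,f}; B7={a,g}).
Every remaining set overlaps one of these, and no 4 of the listed sets are pairwise disjoint, so 3 is the maximum.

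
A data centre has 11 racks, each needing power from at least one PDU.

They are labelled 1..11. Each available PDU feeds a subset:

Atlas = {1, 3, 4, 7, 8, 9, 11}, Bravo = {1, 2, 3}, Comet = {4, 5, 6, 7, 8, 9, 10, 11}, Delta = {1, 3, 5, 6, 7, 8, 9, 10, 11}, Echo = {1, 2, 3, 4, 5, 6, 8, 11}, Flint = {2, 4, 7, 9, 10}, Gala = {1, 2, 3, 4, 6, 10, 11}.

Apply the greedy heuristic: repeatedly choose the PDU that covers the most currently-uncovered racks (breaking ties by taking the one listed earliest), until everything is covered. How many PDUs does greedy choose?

2

Greedy: pick Delta (covers 9 new) → pick Echo (covers 2 new). Total picks: 2.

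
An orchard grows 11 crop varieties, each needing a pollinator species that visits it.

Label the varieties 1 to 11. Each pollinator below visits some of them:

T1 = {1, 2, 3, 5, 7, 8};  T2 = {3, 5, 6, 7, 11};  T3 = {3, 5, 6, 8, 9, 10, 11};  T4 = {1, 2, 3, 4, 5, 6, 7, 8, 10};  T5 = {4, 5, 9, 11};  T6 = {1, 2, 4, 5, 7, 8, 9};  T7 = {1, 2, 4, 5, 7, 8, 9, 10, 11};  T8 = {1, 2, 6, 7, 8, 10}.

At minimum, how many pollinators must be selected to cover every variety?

2

Take {T3, T7}. Their union is {1, 2, 3, 4, 5, 6, 7, 8, 9, 10, 11}, which is all 11 varieties.
No single pollinator has all 11 varieties (the largest, T4, has 9), so 2 is optimal.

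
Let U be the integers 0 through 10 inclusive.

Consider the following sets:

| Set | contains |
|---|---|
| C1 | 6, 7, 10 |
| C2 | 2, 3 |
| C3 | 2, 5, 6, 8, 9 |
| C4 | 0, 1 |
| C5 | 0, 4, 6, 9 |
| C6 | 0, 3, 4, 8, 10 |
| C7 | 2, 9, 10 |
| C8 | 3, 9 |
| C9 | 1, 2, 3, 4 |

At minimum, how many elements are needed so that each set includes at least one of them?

4

Take H = {0, 3, 8, 10}. Each listed set contains at least one of these, so H is a hitting set of size 4.
No choice of 3 elements meets every set, so 4 is the minimum.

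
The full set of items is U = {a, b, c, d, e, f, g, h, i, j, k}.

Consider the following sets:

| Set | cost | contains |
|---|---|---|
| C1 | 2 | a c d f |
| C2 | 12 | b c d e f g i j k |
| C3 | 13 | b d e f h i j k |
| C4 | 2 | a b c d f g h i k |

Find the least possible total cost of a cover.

14

C2, C4 together cover every item (C2 ∪ C4 = {a, b, c, d, e, f, g, h, i, j, k}); total cost 12 + 2 = 14.
No covering selection has total cost below 14.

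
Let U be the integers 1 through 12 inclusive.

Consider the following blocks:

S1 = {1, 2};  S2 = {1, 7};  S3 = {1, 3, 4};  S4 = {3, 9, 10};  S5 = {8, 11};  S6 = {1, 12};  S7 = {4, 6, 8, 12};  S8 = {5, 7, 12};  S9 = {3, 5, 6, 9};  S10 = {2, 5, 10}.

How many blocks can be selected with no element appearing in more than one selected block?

S1, S4, S5, S8 are pairwise disjoint (S1={1,2}; S4={3,9,10}; S5={8,11}; S8={5,7,12}).
Every remaining block overlaps one of these, and no 5 of the listed blocks are pairwise disjoint, so 4 is the maximum.

4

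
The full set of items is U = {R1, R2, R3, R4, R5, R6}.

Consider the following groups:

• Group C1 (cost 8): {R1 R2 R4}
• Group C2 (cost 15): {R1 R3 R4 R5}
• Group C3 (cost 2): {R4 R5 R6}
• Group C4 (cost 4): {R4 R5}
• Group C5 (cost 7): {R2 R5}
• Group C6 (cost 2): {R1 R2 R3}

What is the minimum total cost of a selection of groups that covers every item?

4

C3, C6 together cover every item (C3 ∪ C6 = {R1, R2, R3, R4, R5, R6}); total cost 2 + 2 = 4.
No covering selection has total cost below 4.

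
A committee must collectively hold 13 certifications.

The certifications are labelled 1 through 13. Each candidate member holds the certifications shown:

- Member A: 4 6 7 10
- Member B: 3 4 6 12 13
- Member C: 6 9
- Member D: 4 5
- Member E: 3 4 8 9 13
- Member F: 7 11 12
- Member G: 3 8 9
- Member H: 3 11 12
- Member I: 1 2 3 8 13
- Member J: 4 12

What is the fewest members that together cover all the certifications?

A and D and E and H and I together: A ∪ D ∪ E ∪ H ∪ I = {1, 2, 3, 4, 5, 6, 7, 8, 9, 10, 11, 12, 13} — every certification is covered.
No 4 of the 10 members cover everything (all 210 combinations miss at least one certification), so 5 is optimal.

5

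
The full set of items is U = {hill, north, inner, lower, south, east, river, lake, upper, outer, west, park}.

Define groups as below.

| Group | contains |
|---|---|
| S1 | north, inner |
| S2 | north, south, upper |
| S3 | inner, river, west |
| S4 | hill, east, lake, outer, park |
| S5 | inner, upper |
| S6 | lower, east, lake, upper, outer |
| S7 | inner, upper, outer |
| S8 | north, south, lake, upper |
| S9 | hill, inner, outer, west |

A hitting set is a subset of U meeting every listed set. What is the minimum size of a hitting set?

H = {inner, east, upper} meets every group (each contains at least one member of H), and |H| = 3.
The groups S2, S3, S4 are pairwise disjoint, so any hitting set needs a separate item for each — at least 3. Hence 3 is optimal.

3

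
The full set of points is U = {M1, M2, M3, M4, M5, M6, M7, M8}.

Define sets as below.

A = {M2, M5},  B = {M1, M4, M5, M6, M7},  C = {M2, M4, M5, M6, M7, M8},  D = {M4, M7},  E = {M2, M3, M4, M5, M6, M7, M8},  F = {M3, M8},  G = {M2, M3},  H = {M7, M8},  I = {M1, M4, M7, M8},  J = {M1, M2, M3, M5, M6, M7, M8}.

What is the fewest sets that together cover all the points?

B and J together: B ∪ J = {M1, M2, M3, M4, M5, M6, M7, M8} — every point is covered.
No single set has all 8 points (the largest, E, has 7), so 2 is optimal.

2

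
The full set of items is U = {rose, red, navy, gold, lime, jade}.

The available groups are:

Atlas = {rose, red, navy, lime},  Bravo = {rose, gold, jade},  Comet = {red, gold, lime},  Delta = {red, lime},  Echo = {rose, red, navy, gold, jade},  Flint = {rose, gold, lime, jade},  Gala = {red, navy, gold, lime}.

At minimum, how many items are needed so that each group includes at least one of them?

2

H = {rose, red} meets every group (each contains at least one member of H), and |H| = 2.
The groups Bravo, Delta are pairwise disjoint, so any hitting set needs a separate item for each — at least 2. Hence 2 is optimal.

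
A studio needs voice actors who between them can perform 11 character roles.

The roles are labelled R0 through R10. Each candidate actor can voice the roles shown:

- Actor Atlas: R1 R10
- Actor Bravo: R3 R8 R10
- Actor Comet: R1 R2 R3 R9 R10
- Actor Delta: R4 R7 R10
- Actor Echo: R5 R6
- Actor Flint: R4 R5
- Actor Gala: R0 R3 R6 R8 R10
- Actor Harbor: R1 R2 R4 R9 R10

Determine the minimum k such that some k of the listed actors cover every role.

4

Take {Comet, Delta, Echo, Gala}. Their union is {R0, R1, R2, R3, R4, R5, R6, R7, R8, R9, R10}, which is all 11 roles.
No 3 of the 8 actors cover everything (all 56 combinations miss at least one role), so 4 is optimal.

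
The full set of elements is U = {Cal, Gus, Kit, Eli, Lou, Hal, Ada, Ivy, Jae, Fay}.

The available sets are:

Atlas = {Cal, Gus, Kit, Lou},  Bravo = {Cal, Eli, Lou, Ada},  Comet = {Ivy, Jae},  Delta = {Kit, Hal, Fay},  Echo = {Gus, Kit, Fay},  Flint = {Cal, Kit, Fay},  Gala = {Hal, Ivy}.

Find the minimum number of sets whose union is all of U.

Take {Bravo, Comet, Delta, Echo}. Their union is {Cal, Gus, Kit, Eli, Lou, Hal, Ada, Ivy, Jae, Fay}, which is all 10 elements.
No 3 of the 7 sets cover everything (all 35 combinations miss at least one element), so 4 is optimal.

4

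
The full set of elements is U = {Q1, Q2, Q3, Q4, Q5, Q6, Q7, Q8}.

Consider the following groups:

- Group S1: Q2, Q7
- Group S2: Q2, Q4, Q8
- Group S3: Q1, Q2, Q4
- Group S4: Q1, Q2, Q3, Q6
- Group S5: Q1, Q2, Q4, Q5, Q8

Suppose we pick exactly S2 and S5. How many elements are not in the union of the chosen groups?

Union of S2, S5 = {Q1, Q2, Q4, Q5, Q8}.
Not covered: Q3, Q6, Q7 — 3 elements.

3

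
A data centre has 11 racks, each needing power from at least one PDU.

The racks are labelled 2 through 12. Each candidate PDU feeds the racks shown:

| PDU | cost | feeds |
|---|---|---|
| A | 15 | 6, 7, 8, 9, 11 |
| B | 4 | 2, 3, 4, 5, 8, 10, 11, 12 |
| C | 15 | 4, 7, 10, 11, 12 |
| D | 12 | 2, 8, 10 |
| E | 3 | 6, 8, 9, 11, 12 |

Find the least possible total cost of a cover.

A, B together cover every rack (A ∪ B = {2, 3, 4, 5, 6, 7, 8, 9, 10, 11, 12}); total cost 15 + 4 = 19.
The greedy pick B, E, A costs 22; no covering selection beats 19.

19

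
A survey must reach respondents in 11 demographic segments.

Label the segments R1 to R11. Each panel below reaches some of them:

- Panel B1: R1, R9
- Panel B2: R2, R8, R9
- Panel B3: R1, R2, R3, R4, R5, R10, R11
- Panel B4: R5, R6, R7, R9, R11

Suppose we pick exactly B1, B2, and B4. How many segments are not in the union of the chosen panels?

3

Union of B1, B2, B4 = {R1, R2, R5, R6, R7, R8, R9, R11}.
Not covered: R3, R4, R10 — 3 segments.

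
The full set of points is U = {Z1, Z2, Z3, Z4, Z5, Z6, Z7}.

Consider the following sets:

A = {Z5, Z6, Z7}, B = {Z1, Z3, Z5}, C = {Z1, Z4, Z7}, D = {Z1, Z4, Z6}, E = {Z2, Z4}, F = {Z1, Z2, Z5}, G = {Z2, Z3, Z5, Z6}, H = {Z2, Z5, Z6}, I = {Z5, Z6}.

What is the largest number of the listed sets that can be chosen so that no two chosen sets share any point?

E, I are pairwise disjoint (E={Z2,Z4}; I={Z5,Z6}).
Every remaining set overlaps one of these, and no 3 of the listed sets are pairwise disjoint, so 2 is the maximum.

2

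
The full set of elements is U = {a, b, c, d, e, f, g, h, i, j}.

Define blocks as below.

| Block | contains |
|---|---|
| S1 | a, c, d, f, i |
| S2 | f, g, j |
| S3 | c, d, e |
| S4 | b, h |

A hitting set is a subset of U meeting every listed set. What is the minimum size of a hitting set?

T = {d, g, h} meets every block (each contains at least one member of T), and |T| = 3.
The blocks S2, S3, S4 are pairwise disjoint, so any hitting set needs a separate element for each — at least 3. Hence 3 is optimal.

3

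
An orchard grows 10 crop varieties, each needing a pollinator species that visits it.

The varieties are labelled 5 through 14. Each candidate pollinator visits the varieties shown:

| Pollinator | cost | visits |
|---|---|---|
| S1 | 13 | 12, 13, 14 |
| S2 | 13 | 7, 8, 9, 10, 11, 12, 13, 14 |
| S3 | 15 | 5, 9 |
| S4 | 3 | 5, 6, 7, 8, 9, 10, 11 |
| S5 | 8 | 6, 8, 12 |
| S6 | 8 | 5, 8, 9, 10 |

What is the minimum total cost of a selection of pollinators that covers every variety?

16

S1, S4 together cover every variety (S1 ∪ S4 = {5, 6, 7, 8, 9, 10, 11, 12, 13, 14}); total cost 13 + 3 = 16.
No covering selection has total cost below 16.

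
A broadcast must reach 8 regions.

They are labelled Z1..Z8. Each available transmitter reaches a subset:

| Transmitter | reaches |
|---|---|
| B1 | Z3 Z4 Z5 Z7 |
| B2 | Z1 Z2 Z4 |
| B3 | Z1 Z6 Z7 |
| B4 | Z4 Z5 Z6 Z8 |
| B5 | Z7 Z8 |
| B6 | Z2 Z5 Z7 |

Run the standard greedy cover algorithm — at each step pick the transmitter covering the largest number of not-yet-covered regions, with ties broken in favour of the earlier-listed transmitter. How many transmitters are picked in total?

Greedy: pick B1 (covers 4 new) → pick B2 (covers 2 new) → pick B4 (covers 2 new). Total picks: 3.

3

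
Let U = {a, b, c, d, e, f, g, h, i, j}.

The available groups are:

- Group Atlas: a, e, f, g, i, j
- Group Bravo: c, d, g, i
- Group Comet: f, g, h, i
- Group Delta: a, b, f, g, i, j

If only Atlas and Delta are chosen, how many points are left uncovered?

3

Union of Atlas, Delta = {a, b, e, f, g, i, j}.
Not covered: c, d, h — 3 points.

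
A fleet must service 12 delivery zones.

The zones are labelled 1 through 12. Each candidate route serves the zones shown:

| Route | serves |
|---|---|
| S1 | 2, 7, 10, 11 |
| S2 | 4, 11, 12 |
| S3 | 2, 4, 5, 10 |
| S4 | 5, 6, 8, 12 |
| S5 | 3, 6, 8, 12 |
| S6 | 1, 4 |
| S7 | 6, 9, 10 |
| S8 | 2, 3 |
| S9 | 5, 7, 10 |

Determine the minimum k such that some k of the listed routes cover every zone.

S1 and S4 and S6 and S7 and S8 together: S1 ∪ S4 ∪ S6 ∪ S7 ∪ S8 = {1, 2, 3, 4, 5, 6, 7, 8, 9, 10, 11, 12} — every zone is covered.
No 4 of the 9 routes cover everything (all 126 combinations miss at least one zone), so 5 is optimal.

5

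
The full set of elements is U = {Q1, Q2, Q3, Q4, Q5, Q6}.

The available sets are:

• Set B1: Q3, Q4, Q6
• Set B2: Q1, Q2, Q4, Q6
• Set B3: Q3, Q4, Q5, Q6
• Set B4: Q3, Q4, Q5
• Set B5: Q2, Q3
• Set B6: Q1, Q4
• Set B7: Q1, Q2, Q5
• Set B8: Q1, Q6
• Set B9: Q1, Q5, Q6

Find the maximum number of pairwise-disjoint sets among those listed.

2

B1, B7 are pairwise disjoint (B1={Q3,Q4,Q6}; B7={Q1,Q2,Q5}).
Every remaining set overlaps one of these, and no 3 of the listed sets are pairwise disjoint, so 2 is the maximum.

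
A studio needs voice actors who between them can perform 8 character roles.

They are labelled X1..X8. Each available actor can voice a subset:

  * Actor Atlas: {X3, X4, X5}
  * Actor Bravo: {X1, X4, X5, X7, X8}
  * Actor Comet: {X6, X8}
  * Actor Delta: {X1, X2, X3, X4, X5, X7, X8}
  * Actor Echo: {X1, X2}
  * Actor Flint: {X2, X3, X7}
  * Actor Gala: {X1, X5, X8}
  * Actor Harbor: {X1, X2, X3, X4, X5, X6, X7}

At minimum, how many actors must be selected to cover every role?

2

Take {Comet, Harbor}. Their union is {X1, X2, X3, X4, X5, X6, X7, X8}, which is all 8 roles.
No single actor has all 8 roles (the largest, Delta, has 7), so 2 is optimal.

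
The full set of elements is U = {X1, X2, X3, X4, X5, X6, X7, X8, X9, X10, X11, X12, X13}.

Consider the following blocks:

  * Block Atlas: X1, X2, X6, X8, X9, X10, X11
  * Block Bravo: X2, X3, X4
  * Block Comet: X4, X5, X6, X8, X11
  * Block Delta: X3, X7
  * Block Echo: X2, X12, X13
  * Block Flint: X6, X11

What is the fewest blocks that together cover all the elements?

Take {Atlas, Comet, Delta, Echo}. Their union is {X1, X2, X3, X4, X5, X6, X7, X8, X9, X10, X11, X12, X13}, which is all 13 elements.
Only Atlas contains X1, so Atlas is forced; the remaining 6 elements need at least 3 more blocks (each remaining block adds at most 2) — so at least 4 blocks are needed, and 4 is optimal.

4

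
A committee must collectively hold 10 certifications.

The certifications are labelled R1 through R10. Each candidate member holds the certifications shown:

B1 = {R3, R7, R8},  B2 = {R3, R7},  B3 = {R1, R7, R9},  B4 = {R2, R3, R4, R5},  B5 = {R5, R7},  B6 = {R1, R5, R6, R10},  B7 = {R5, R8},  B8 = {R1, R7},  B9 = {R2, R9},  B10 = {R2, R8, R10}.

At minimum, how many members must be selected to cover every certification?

4

Take {B1, B4, B6, B9}. Their union is {R1, R2, R3, R4, R5, R6, R7, R8, R9, R10}, which is all 10 certifications.
No 3 of the 10 members cover everything (all 120 combinations miss at least one certification), so 4 is optimal.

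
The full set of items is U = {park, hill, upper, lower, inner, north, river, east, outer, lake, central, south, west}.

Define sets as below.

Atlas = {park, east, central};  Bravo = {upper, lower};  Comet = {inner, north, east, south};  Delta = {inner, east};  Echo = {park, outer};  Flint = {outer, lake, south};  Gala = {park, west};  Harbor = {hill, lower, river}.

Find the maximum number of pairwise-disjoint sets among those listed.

Delta, Flint, Gala, Harbor are pairwise disjoint (Delta={inner,east}; Flint={outer,lake,south}; Gala={park,west}; Harbor={hill,lower,river}).
Every remaining set overlaps one of these, and no 5 of the listed sets are pairwise disjoint, so 4 is the maximum.

4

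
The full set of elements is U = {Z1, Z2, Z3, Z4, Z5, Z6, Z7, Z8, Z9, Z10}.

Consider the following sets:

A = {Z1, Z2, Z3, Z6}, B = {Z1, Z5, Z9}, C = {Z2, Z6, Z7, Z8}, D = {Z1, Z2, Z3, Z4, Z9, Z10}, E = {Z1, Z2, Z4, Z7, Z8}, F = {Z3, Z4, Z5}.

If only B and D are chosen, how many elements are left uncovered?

3

Union of B, D = {Z1, Z2, Z3, Z4, Z5, Z9, Z10}.
Not covered: Z6, Z7, Z8 — 3 elements.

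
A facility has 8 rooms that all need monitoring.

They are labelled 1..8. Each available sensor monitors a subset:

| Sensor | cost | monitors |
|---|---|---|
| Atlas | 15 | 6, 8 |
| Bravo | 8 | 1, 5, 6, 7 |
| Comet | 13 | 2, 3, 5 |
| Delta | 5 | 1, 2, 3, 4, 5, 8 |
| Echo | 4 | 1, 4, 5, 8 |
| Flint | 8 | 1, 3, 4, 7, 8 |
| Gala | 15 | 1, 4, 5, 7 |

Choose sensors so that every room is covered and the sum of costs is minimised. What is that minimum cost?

Bravo, Delta together cover every room (Bravo ∪ Delta = {1, 2, 3, 4, 5, 6, 7, 8}); total cost 8 + 5 = 13.
No covering selection has total cost below 13.

13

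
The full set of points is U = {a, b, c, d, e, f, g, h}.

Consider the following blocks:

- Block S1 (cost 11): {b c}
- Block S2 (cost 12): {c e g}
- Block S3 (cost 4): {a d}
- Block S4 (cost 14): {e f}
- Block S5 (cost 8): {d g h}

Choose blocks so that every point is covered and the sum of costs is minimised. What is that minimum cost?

37

S1, S3, S4, S5 together cover every point (S1 ∪ S3 ∪ S4 ∪ S5 = {a, b, c, d, e, f, g, h}); total cost 11 + 4 + 14 + 8 = 37.
The greedy pick S3, S2, S5, S1, S4 costs 49; no covering selection beats 37.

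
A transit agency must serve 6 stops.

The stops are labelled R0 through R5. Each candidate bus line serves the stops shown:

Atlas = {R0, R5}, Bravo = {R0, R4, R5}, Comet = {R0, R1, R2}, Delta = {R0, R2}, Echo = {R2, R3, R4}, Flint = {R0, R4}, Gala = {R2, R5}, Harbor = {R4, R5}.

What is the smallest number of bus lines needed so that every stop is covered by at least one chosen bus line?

3

Comet and Echo and Harbor together: Comet ∪ Echo ∪ Harbor = {R0, R1, R2, R3, R4, R5} — every stop is covered.
Only Comet contains R1, so Comet is forced; the remaining 3 stops need at least 2 more bus lines (each remaining bus line adds at most 2) — so at least 3 bus lines are needed, and 3 is optimal.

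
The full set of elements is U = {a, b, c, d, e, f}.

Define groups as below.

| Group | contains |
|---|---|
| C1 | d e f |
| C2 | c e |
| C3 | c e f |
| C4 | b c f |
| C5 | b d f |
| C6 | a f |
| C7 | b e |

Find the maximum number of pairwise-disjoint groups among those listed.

C6, C7 are pairwise disjoint (C6={a,f}; C7={b,e}).
Every remaining group overlaps one of these, and no 3 of the listed groups are pairwise disjoint, so 2 is the maximum.

2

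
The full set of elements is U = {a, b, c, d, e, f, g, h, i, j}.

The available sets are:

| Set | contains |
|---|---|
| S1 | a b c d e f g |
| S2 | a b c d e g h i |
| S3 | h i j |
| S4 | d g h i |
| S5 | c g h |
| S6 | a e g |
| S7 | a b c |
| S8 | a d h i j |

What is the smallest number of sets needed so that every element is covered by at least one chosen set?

Take {S1, S3}. Their union is {a, b, c, d, e, f, g, h, i, j}, which is all 10 elements.
No single set has all 10 elements (the largest, S2, has 8), so 2 is optimal.

2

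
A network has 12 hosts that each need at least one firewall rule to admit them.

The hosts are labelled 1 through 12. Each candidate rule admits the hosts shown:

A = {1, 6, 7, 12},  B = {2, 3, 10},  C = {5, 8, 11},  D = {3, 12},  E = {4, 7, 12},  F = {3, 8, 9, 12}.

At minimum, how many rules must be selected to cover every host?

5

A and B and C and E and F together: A ∪ B ∪ C ∪ E ∪ F = {1, 2, 3, 4, 5, 6, 7, 8, 9, 10, 11, 12} — every host is covered.
No 4 of the 6 rules cover everything (all 15 combinations miss at least one host), so 5 is optimal.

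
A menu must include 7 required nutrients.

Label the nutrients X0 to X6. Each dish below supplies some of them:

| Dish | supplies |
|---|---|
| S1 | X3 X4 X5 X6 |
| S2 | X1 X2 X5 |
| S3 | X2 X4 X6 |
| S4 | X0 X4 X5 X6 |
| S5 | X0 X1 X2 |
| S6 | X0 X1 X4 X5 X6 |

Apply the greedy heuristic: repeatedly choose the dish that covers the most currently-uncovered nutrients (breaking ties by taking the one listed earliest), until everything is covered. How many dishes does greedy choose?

3

Greedy: pick S6 (covers 5 new) → pick S1 (covers 1 new) → pick S2 (covers 1 new). Total picks: 3.
(The true minimum cover uses only 2 dishes, so greedy is not optimal here.)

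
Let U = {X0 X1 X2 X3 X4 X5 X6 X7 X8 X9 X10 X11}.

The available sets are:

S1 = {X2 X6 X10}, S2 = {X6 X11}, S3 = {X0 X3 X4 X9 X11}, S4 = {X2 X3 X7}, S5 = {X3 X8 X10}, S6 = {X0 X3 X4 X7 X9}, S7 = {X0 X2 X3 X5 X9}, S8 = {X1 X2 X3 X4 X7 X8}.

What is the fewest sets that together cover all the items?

4

S2, S5, S7, and S8 cover everything between them: the union {X0, X1, X2, X3, X4, X5, X6, X7, X8, X9, X10, X11} is all of U.
No 3 of the 8 sets cover everything (all 56 combinations miss at least one item), so 4 is optimal.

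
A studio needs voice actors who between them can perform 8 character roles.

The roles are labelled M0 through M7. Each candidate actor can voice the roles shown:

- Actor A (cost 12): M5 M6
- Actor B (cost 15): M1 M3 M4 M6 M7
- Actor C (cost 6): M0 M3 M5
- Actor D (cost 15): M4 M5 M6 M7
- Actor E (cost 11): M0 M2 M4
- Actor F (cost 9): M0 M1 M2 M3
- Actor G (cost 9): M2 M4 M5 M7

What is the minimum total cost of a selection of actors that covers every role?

24

D, F together cover every role (D ∪ F = {M0, M1, M2, M3, M4, M5, M6, M7}); total cost 15 + 9 = 24.
The greedy pick C, G, B costs 30; no covering selection beats 24.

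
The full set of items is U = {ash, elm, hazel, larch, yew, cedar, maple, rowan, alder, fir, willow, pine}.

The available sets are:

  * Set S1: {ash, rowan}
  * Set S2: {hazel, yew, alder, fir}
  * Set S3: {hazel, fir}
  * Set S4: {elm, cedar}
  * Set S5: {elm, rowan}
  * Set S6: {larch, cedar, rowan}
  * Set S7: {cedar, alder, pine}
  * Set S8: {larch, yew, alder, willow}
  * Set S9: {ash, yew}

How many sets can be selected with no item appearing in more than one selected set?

4

S3, S5, S7, S9 are pairwise disjoint (S3={hazel,fir}; S5={elm,rowan}; S7={cedar,alder,pine}; S9={ash,yew}).
Every remaining set overlaps one of these, and no 5 of the listed sets are pairwise disjoint, so 4 is the maximum.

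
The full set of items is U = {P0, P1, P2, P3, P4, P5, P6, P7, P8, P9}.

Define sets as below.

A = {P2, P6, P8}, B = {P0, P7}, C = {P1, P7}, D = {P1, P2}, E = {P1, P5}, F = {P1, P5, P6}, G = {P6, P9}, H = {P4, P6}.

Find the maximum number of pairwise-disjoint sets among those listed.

B, E, G are pairwise disjoint (B={P0,P7}; E={P1,P5}; G={P6,P9}).
Every remaining set overlaps one of these, and no 4 of the listed sets are pairwise disjoint, so 3 is the maximum.

3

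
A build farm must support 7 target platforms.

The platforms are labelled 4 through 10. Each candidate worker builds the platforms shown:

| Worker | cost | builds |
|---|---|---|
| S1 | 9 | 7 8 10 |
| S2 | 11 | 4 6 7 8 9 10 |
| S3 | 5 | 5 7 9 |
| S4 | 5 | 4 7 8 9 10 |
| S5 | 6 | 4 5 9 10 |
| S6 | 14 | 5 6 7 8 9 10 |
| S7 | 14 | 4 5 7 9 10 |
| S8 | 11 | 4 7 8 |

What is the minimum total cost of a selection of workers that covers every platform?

S2, S3 together cover every platform (S2 ∪ S3 = {4, 5, 6, 7, 8, 9, 10}); total cost 11 + 5 = 16.
The greedy pick S4, S3, S2 costs 21; no covering selection beats 16.

16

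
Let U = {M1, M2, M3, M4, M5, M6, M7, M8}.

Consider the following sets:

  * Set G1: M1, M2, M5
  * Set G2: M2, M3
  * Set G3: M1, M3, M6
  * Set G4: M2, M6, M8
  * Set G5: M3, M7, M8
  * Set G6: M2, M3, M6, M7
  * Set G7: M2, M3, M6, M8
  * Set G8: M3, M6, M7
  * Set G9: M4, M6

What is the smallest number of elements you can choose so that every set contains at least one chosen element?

3

The 3 elements {M2, M3, M6} hit every set.
The sets G1, G5, G9 are pairwise disjoint, so any hitting set needs a separate element for each — at least 3. Hence 3 is optimal.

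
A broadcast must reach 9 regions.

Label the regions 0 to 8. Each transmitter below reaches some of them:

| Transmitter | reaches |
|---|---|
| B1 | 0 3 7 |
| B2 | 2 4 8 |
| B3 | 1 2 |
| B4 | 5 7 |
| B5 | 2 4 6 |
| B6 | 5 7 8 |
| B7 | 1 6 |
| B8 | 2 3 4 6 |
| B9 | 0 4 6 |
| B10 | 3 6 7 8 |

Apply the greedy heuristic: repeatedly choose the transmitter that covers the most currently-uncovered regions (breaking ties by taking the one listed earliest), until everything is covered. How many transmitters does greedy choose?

Greedy: pick B8 (covers 4 new) → pick B6 (covers 3 new) → pick B1 (covers 1 new) → pick B3 (covers 1 new). Total picks: 4.

4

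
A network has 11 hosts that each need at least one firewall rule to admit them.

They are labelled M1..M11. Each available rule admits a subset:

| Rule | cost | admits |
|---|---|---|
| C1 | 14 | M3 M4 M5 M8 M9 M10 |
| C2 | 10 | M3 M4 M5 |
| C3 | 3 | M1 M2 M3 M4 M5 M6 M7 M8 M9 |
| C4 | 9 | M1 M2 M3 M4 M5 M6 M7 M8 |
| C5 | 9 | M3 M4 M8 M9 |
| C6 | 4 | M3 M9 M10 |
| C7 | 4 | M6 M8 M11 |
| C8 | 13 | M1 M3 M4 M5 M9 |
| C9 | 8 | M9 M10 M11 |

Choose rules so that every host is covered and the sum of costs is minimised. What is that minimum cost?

11

C3, C6, C7 together cover every host (C3 ∪ C6 ∪ C7 = {M1, M2, M3, M4, M5, M6, M7, M8, M9, M10, M11}); total cost 3 + 4 + 4 = 11.
No covering selection has total cost below 11.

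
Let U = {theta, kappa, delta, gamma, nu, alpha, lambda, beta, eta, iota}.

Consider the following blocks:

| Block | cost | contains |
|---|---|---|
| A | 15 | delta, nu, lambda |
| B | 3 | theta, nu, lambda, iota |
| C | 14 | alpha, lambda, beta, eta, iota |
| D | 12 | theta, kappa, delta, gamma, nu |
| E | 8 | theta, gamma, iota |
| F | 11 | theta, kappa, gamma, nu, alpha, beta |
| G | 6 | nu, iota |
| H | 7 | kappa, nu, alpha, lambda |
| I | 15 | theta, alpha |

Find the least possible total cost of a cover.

C, D together cover every item (C ∪ D = {theta, kappa, delta, gamma, nu, alpha, lambda, beta, eta, iota}); total cost 14 + 12 = 26.
The greedy pick B, F, D, C costs 40; no covering selection beats 26.

26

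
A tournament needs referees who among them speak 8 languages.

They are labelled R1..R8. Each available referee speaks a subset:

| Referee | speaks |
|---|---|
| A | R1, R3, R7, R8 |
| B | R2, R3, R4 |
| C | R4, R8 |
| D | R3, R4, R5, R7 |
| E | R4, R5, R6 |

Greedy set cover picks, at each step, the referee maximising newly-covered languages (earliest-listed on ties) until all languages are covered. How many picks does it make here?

3

Greedy: pick A (covers 4 new) → pick E (covers 3 new) → pick B (covers 1 new). Total picks: 3.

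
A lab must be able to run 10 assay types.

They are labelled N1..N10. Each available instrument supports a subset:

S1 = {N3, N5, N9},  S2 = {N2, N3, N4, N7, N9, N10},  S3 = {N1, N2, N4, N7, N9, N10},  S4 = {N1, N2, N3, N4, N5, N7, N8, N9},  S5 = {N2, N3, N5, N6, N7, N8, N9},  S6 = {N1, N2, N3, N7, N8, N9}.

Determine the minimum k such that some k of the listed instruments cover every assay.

Take {S3, S5}. Their union is {N1, N2, N3, N4, N5, N6, N7, N8, N9, N10}, which is all 10 assays.
No single instrument has all 10 assays (the largest, S4, has 8), so 2 is optimal.

2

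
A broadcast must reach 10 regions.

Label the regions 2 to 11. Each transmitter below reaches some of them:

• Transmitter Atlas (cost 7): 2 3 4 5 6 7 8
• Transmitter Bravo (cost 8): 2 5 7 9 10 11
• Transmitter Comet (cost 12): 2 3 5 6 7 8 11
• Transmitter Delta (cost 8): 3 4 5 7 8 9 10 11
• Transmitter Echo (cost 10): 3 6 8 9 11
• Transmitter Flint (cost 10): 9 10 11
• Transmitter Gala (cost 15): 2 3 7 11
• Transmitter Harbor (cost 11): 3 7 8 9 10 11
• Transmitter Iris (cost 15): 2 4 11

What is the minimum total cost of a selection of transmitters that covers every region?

15

Atlas, Bravo together cover every region (Atlas ∪ Bravo = {2, 3, 4, 5, 6, 7, 8, 9, 10, 11}); total cost 7 + 8 = 15.
No covering selection has total cost below 15.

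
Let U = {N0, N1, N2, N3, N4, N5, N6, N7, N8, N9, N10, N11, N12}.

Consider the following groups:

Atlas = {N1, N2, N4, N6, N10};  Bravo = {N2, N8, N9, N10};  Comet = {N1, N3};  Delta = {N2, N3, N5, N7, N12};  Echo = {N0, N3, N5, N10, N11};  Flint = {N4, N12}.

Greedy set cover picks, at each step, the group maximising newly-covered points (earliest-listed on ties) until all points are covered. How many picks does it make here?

4

Greedy: pick Atlas (covers 5 new) → pick Delta (covers 4 new) → pick Bravo (covers 2 new) → pick Echo (covers 2 new). Total picks: 4.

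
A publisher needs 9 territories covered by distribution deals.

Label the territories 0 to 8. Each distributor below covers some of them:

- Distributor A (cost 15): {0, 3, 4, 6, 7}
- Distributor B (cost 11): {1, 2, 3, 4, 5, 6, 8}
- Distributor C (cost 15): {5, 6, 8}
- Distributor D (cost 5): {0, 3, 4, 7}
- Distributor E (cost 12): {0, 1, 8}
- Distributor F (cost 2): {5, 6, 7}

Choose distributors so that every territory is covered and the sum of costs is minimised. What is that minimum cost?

B, D together cover every territory (B ∪ D = {0, 1, 2, 3, 4, 5, 6, 7, 8}); total cost 11 + 5 = 16.
The greedy pick F, D, B costs 18; no covering selection beats 16.

16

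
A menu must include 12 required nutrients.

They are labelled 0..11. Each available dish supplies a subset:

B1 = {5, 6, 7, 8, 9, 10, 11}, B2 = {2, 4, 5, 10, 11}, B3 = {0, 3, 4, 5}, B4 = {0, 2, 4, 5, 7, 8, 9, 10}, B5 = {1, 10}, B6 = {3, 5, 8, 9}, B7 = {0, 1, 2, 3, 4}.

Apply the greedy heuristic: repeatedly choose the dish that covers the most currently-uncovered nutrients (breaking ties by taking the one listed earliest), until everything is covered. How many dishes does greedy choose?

Greedy: pick B4 (covers 8 new) → pick B1 (covers 2 new) → pick B7 (covers 2 new). Total picks: 3.
(The true minimum cover uses only 2 dishes, so greedy is not optimal here.)

3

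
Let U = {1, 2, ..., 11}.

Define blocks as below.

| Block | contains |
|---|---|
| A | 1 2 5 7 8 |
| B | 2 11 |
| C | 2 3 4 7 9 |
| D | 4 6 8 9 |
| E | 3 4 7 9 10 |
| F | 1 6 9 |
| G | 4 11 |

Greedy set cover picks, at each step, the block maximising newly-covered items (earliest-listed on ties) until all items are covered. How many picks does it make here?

4

Greedy: pick A (covers 5 new) → pick E (covers 4 new) → pick B (covers 1 new) → pick D (covers 1 new). Total picks: 4.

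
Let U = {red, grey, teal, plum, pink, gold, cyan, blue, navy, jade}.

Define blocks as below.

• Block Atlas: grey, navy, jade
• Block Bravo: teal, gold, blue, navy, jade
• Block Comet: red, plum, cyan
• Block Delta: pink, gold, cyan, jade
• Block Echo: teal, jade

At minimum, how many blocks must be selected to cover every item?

Atlas, Bravo, Comet, and Delta cover everything between them: the union {red, grey, teal, plum, pink, gold, cyan, blue, navy, jade} is all of U.
Only Atlas contains grey, so Atlas is forced; the remaining 7 items need at least 3 more blocks (each remaining block adds at most 3) — so at least 4 blocks are needed, and 4 is optimal.

4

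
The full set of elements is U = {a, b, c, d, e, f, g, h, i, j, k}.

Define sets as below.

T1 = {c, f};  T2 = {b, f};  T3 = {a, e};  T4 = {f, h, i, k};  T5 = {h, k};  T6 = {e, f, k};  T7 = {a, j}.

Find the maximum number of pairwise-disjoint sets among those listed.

3

T2, T5, T7 are pairwise disjoint (T2={b,f}; T5={h,k}; T7={a,j}).
Every remaining set overlaps one of these, and no 4 of the listed sets are pairwise disjoint, so 3 is the maximum.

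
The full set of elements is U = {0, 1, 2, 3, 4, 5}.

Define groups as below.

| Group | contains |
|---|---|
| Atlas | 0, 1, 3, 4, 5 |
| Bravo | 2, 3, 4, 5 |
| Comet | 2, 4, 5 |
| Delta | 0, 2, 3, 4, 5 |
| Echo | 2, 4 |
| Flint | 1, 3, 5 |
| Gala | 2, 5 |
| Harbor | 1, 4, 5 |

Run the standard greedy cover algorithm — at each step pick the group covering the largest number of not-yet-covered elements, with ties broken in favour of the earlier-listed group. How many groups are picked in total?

Greedy: pick Atlas (covers 5 new) → pick Bravo (covers 1 new). Total picks: 2.

2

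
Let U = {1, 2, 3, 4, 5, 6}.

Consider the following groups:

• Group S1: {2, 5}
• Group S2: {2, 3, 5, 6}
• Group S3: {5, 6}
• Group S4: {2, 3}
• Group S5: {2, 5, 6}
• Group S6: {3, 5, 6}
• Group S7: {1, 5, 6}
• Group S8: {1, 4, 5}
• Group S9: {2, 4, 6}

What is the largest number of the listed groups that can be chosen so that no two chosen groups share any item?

2

S3, S4 are pairwise disjoint (S3={5,6}; S4={2,3}).
Every remaining group overlaps one of these, and no 3 of the listed groups are pairwise disjoint, so 2 is the maximum.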